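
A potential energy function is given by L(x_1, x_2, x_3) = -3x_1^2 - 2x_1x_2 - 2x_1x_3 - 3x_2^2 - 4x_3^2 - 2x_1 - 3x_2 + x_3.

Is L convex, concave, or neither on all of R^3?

L is quadratic, so its Hessian is the constant matrix H = [[-6, -2, -2], [-2, -6, 0], [-2, 0, -8]].
Leading principal minors: -6, 32, -232.
Signs alternate −, +, − ⇒ H ≺ 0 ⇒ concave.

concave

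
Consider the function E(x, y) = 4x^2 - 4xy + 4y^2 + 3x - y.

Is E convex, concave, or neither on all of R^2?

E is quadratic, so its Hessian is the constant matrix H = [[8, -4], [-4, 8]].
det(H) = 48, tr(H) = 16.
det(H) > 0 and tr(H) > 0, so H is positive definite everywhere: convex.

convex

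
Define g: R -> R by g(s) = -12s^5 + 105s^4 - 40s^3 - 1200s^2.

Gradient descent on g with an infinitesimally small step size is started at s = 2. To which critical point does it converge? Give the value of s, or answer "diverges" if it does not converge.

g'(s) = -60s(s - 5)(s - 4)(s + 2), so g'(2) = -2880.
Gradient descent moves in the -g' direction, i.e. s is increasing.
The nearest critical point in that direction is s = 4, where g'' = 1440 > 0 (a local minimum). The iterate converges there.

4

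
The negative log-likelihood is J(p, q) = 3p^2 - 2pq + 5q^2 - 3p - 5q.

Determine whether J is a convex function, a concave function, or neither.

convex

J is quadratic, so its Hessian is the constant matrix H = [[6, -2], [-2, 10]].
det(H) = 56, tr(H) = 16.
det(H) > 0 and tr(H) > 0, so H is positive definite everywhere: convex.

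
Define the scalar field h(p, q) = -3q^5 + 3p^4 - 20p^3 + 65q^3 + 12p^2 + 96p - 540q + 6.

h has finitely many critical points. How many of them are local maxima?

2

h separates as a function of p plus a function of q, so ∇h=0 decouples.
∂h/∂p = 12(p - 4)(p - 2)(p + 1) = 0 at p ∈ {-1, 2, 4}; ∂h/∂q = -15(q - 3)(q - 2)(q + 2)(q + 3) = 0 at q ∈ {-3, -2, 2, 3}.
The Hessian is diagonal: diag(h_pp, h_qq). Second derivatives: h_pp(-1)=180, h_pp(2)=-72, h_pp(4)=120; h_qq(-3)=450, h_qq(-2)=-300, h_qq(2)=300, h_qq(3)=-450.
Local maxima occur where both diagonal entries negative: (2, -2), (2, 3). Count: 2.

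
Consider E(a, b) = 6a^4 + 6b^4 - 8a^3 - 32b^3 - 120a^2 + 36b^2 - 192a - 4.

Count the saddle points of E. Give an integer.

E separates as a function of a plus a function of b, so ∇E=0 decouples.
∂E/∂a = 24(a - 4)(a + 1)(a + 2) = 0 at a ∈ {-2, -1, 4}; ∂E/∂b = 24b(b - 3)(b - 1) = 0 at b ∈ {0, 1, 3}.
The Hessian is diagonal: diag(E_aa, E_bb). Second derivatives: E_aa(-2)=144, E_aa(-1)=-120, E_aa(4)=720; E_bb(0)=72, E_bb(1)=-48, E_bb(3)=144.
Saddle points occur where the two diagonal entries have opposite signs: (-2, 1), (-1, 0), (-1, 3), (4, 1). Count: 4.

4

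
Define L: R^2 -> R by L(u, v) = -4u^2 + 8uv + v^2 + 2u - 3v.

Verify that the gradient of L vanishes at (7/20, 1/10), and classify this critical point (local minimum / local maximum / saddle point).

∇L = (-8u + 8v + 2, 8u + 2v - 3); substituting (7/20, 1/10) gives ∇L = (0, 0), so (7/20, 1/10) is indeed a critical point.
The Hessian of L is constant: H = [[-8, 8], [8, 2]].
det(H) = (-8)·2 − 8² = -80.
Since det(H) < 0, H is indefinite and the critical point is a saddle point.

saddle point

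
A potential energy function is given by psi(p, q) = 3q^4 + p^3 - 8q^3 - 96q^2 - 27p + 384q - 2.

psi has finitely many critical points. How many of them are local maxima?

psi separates as a function of p plus a function of q, so ∇psi=0 decouples.
∂psi/∂p = 3(p - 3)(p + 3) = 0 at p ∈ {-3, 3}; ∂psi/∂q = 12(q - 4)(q - 2)(q + 4) = 0 at q ∈ {-4, 2, 4}.
The Hessian is diagonal: diag(psi_pp, psi_qq). Second derivatives: psi_pp(-3)=-18, psi_pp(3)=18; psi_qq(-4)=576, psi_qq(2)=-144, psi_qq(4)=192.
Local maxima occur where both diagonal entries negative: (-3, 2). Count: 1.

1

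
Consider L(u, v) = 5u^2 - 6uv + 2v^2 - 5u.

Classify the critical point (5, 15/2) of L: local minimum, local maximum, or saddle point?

local minimum

The Hessian of L is constant: H = [[10, -6], [-6, 4]].
det(H) = 10·4 − (-6)² = 4.
det(H) > 0 and tr(H) = 14 > 0, so H is positive definite and the point is a local minimum.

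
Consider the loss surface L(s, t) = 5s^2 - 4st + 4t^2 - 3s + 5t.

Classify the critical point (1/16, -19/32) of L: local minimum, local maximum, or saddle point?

The Hessian of L is constant: H = [[10, -4], [-4, 8]].
det(H) = 10·8 − (-4)² = 64.
det(H) > 0 and tr(H) = 18 > 0, so H is positive definite and the point is a local minimum.

local minimum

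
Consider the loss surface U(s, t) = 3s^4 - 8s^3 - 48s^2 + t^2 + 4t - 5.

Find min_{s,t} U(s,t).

-521

U(s,t) separates as P(s) + Q(t) − 5, so its minimum is min P + min Q − 5.
P'(s) = 12s(s - 4)(s + 2) vanishes at s ∈ {-2, 0, 4}; Q'(t) = 2(t + 2) vanishes at t ∈ {-2}.
Local minima of P (where P''>0): P(-2)=-80, P(4)=-512. Local minima of Q: Q(-2)=-4.
So the global minimum of U is P(4) + Q(-2) − 5 = -512 − 4 − 5 = -521, attained at (4, -2).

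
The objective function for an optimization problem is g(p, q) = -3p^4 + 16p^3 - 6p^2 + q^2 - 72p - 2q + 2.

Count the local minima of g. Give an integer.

g separates as a function of p plus a function of q, so ∇g=0 decouples.
∂g/∂p = -12(p - 3)(p - 2)(p + 1) = 0 at p ∈ {-1, 2, 3}; ∂g/∂q = 2(q - 1) = 0 at q ∈ {1}.
The Hessian is diagonal: diag(g_pp, g_qq). Second derivatives: g_pp(-1)=-144, g_pp(2)=36, g_pp(3)=-48; g_qq(1)=2.
Local minima occur where both diagonal entries positive: (2, 1). Count: 1.

1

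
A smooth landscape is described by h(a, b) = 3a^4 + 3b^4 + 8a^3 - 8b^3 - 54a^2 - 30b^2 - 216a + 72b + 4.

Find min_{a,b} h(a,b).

h(a,b) separates as P(a) + Q(b) + 4, so its minimum is min P + min Q + 4.
P'(a) = 12(a - 3)(a + 2)(a + 3) vanishes at a ∈ {-3, -2, 3}; Q'(b) = 12(b - 3)(b - 1)(b + 2) vanishes at b ∈ {-2, 1, 3}.
Local minima of P (where P''>0): P(-3)=189, P(3)=-675. Local minima of Q: Q(-2)=-152, Q(3)=-27.
So the global minimum of h is P(3) + Q(-2) + 4 = -675 − 152 + 4 = -823, attained at (3, -2).

-823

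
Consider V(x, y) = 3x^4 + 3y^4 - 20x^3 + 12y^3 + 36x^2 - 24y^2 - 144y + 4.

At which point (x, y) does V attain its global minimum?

(0, 2)

V(x,y) separates as P(x) + Q(y) + 4, so its minimum is min P + min Q + 4.
P'(x) = 12x(x - 3)(x - 2) vanishes at x ∈ {0, 2, 3}; Q'(y) = 12(y - 2)(y + 2)(y + 3) vanishes at y ∈ {-3, -2, 2}.
Local minima of P (where P''>0): P(0)=0, P(3)=27. Local minima of Q: Q(-3)=135, Q(2)=-240.
So the global minimum of V is P(0) + Q(2) + 4 = 0 − 240 + 4 = -236, attained at (0, 2).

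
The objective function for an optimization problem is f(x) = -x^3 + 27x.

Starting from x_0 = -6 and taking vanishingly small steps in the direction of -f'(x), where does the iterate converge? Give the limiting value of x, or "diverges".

f'(x) = -3(x - 3)(x + 3), so f'(-6) = -81.
Gradient descent moves in the -f' direction, i.e. x is increasing.
The nearest critical point in that direction is x = -3, where f'' = 18 > 0 (a local minimum). The iterate converges there.

-3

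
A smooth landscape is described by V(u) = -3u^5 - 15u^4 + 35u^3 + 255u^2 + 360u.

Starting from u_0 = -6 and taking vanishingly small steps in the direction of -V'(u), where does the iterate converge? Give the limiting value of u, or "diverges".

V'(u) = -15(u - 3)(u + 1)(u + 2)(u + 4), so V'(-6) = -5400.
Gradient descent moves in the -V' direction, i.e. u is increasing.
The nearest critical point in that direction is u = -4, where V'' = 630 > 0 (a local minimum). The iterate converges there.

-4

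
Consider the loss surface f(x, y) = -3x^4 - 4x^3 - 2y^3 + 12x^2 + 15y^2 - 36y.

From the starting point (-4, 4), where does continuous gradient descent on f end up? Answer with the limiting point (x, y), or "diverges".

f is separable, so gradient descent decouples: x follows -∂f/∂x, y follows -∂f/∂y.
∂f/∂x = -12x(x - 1)(x + 2); at x=-4 this is 480, so x decreases.
∂f/∂y = -6(y - 3)(y - 2); at y=4 this is -12, so y increases.
The x-coordinate has no critical point in that direction and runs off to infinity.

diverges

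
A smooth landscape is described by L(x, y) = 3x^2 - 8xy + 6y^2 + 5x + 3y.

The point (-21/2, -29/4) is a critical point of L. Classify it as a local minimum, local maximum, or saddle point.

The Hessian of L is constant: H = [[6, -8], [-8, 12]].
det(H) = 6·12 − (-8)² = 8.
det(H) > 0 and tr(H) = 18 > 0, so H is positive definite and the point is a local minimum.

local minimum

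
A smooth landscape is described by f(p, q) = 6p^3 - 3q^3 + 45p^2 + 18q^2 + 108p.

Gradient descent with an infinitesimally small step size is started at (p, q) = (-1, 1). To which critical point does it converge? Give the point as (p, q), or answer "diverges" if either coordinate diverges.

(-2, 0)

f is separable, so gradient descent decouples: p follows -∂f/∂p, q follows -∂f/∂q.
∂f/∂p = 18(p + 2)(p + 3); at p=-1 this is 36, so p decreases.
∂f/∂q = -9q(q - 4); at q=1 this is 27, so q decreases.
p converges to its nearest critical value -2 (a local min of the p-part); q converges to 0. The iterate converges to (-2, 0).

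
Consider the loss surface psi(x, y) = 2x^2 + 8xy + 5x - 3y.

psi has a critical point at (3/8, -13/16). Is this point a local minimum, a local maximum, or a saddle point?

saddle point

The Hessian of psi is constant: H = [[4, 8], [8, 0]].
det(H) = 4·0 − 8² = -64.
Since det(H) < 0, H is indefinite and the critical point is a saddle point.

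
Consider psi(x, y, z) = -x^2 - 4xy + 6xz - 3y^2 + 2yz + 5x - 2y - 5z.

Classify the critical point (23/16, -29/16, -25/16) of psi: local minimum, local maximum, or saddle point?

saddle point

The Hessian is constant: H = [[-2, -4, 6], [-4, -6, 2], [6, 2, 0]].
Leading principal minors: Δ₁ = -2, Δ₂ = -4, Δ₃ = 128.
The minors fit neither the all-positive nor the alternating-sign pattern, so H is indefinite: a saddle point.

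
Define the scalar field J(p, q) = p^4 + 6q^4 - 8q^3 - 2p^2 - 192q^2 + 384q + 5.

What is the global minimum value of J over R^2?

J(p,q) separates as A(p) + B(q) + 5, so its minimum is min A + min B + 5.
A'(p) = 4p(p - 1)(p + 1) vanishes at p ∈ {-1, 0, 1}; B'(q) = 24(q - 4)(q - 1)(q + 4) vanishes at q ∈ {-4, 1, 4}.
Local minima of A (where A''>0): A(-1)=-1, A(1)=-1. Local minima of B: B(-4)=-2560, B(4)=-512.
So the global minimum of J is A(-1) + B(-4) + 5 = -1 − 2560 + 5 = -2556, attained at (-1, -4).

-2556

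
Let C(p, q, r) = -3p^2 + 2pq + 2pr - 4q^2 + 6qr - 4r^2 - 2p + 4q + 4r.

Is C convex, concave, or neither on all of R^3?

concave

C is quadratic, so its Hessian is the constant matrix H = [[-6, 2, 2], [2, -8, 6], [2, 6, -8]].
Leading principal minors: -6, 44, -56.
Signs alternate −, +, − ⇒ H ≺ 0 ⇒ concave.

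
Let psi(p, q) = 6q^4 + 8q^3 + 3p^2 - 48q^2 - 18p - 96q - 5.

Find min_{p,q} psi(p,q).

-256

psi(p,q) separates as A(p) + B(q) − 5, so its minimum is min A + min B − 5.
A'(p) = 6p - 18 vanishes at p ∈ {3}; B'(q) = 24(q - 2)(q + 1)(q + 2) vanishes at q ∈ {-2, -1, 2}.
Local minima of A (where A''>0): A(3)=-27. Local minima of B: B(-2)=32, B(2)=-224.
So the global minimum of psi is A(3) + B(2) − 5 = -27 − 224 − 5 = -256, attained at (3, 2).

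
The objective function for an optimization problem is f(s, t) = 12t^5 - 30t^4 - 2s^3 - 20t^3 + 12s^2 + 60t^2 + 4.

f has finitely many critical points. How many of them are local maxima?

f separates as a function of s plus a function of t, so ∇f=0 decouples.
∂f/∂s = -6s(s - 4) = 0 at s ∈ {0, 4}; ∂f/∂t = 60t(t - 2)(t - 1)(t + 1) = 0 at t ∈ {-1, 0, 1, 2}.
The Hessian is diagonal: diag(f_ss, f_tt). Second derivatives: f_ss(0)=24, f_ss(4)=-24; f_tt(-1)=-360, f_tt(0)=120, f_tt(1)=-120, f_tt(2)=360.
Local maxima occur where both diagonal entries negative: (4, -1), (4, 1). Count: 2.

2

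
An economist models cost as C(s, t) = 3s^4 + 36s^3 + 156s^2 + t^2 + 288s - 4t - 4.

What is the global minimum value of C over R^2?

C(s,t) separates as P(s) + Q(t) − 4, so its minimum is min P + min Q − 4.
P'(s) = 12(s + 2)(s + 3)(s + 4) vanishes at s ∈ {-4, -3, -2}; Q'(t) = 2(t - 2) vanishes at t ∈ {2}.
Local minima of P (where P''>0): P(-4)=-192, P(-2)=-192. Local minima of Q: Q(2)=-4.
So the global minimum of C is P(-4) + Q(2) − 4 = -192 − 4 − 4 = -200, attained at (-4, 2).

-200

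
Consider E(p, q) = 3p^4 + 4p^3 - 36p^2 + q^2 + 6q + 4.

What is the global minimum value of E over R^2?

E(p,q) separates as A(p) + B(q) + 4, so its minimum is min A + min B + 4.
A'(p) = 12p(p - 2)(p + 3) vanishes at p ∈ {-3, 0, 2}; B'(q) = 2q + 6 vanishes at q ∈ {-3}.
Local minima of A (where A''>0): A(-3)=-189, A(2)=-64. Local minima of B: B(-3)=-9.
So the global minimum of E is A(-3) + B(-3) + 4 = -189 − 9 + 4 = -194, attained at (-3, -3).

-194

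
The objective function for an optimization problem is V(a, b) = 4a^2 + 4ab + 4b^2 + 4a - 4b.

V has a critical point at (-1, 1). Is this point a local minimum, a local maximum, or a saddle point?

The Hessian of V is constant: H = [[8, 4], [4, 8]].
det(H) = 8·8 − 4² = 48.
det(H) > 0 and tr(H) = 16 > 0, so H is positive definite and the point is a local minimum.

local minimum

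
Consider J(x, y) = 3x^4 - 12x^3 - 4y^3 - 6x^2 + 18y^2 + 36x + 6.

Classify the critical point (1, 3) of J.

local maximum

The mixed partial ∂²J/∂x∂y is 0, so the Hessian at any point is diag(J_xx, J_yy) = diag(12(3x^2 - 6x - 1), 12(-2y + 3)).
At (1, 3): H = diag(-48, -36).
Both eigenvalues are negative, so H is negative definite: a local maximum.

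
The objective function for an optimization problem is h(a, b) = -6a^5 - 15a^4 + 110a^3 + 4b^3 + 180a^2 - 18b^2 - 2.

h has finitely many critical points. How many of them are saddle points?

4

h separates as a function of a plus a function of b, so ∇h=0 decouples.
∂h/∂a = -30a(a - 3)(a + 1)(a + 4) = 0 at a ∈ {-4, -1, 0, 3}; ∂h/∂b = 12b(b - 3) = 0 at b ∈ {0, 3}.
The Hessian is diagonal: diag(h_aa, h_bb). Second derivatives: h_aa(-4)=2520, h_aa(-1)=-360, h_aa(0)=360, h_aa(3)=-2520; h_bb(0)=-36, h_bb(3)=36.
Saddle points occur where the two diagonal entries have opposite signs: (-4, 0), (-1, 3), (0, 0), (3, 3). Count: 4.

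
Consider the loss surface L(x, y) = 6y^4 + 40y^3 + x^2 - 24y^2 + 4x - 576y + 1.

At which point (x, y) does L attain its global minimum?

(-2, 2)

L(x,y) separates as P(x) + Q(y) + 1, so its minimum is min P + min Q + 1.
P'(x) = 2x + 4 vanishes at x ∈ {-2}; Q'(y) = 24(y - 2)(y + 3)(y + 4) vanishes at y ∈ {-4, -3, 2}.
Local minima of P (where P''>0): P(-2)=-4. Local minima of Q: Q(-4)=896, Q(2)=-832.
So the global minimum of L is P(-2) + Q(2) + 1 = -4 − 832 + 1 = -835, attained at (-2, 2).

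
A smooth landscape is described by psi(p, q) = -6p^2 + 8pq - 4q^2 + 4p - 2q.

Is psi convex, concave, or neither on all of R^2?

psi is quadratic, so its Hessian is the constant matrix H = [[-12, 8], [8, -8]].
det(H) = 32, tr(H) = -20.
det(H) > 0 and tr(H) < 0, so H is negative definite everywhere: concave.

concave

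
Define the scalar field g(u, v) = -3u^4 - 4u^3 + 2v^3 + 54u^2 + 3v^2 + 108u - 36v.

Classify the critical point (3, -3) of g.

local maximum

The mixed partial ∂²g/∂u∂v is 0, so the Hessian at any point is diag(g_uu, g_vv) = diag(12(-3u^2 - 2u + 9), 6(2v + 1)).
At (3, -3): H = diag(-288, -30).
Both eigenvalues are negative, so H is negative definite: a local maximum.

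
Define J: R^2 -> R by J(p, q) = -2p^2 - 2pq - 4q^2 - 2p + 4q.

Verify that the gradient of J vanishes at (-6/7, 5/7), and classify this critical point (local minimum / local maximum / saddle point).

∇J = (-4p - 2q - 2, -2p - 8q + 4); substituting (-6/7, 5/7) gives ∇J = (0, 0), so (-6/7, 5/7) is indeed a critical point.
The Hessian of J is constant: H = [[-4, -2], [-2, -8]].
det(H) = (-4)·(-8) − (-2)² = 28.
det(H) > 0 and tr(H) = -12 < 0, so H is negative definite and the point is a local maximum.

local maximum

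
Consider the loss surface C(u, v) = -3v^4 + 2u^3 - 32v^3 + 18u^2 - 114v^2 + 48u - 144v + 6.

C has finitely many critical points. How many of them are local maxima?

C separates as a function of u plus a function of v, so ∇C=0 decouples.
∂C/∂u = 6(u + 2)(u + 4) = 0 at u ∈ {-4, -2}; ∂C/∂v = -12(v + 1)(v + 3)(v + 4) = 0 at v ∈ {-4, -3, -1}.
The Hessian is diagonal: diag(C_uu, C_vv). Second derivatives: C_uu(-4)=-12, C_uu(-2)=12; C_vv(-4)=-36, C_vv(-3)=24, C_vv(-1)=-72.
Local maxima occur where both diagonal entries negative: (-4, -4), (-4, -1). Count: 2.

2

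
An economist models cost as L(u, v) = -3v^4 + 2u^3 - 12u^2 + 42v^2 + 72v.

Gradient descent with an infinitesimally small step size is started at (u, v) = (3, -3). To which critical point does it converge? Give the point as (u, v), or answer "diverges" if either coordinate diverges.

L is separable, so gradient descent decouples: u follows -∂L/∂u, v follows -∂L/∂v.
∂L/∂u = 6u(u - 4); at u=3 this is -18, so u increases.
∂L/∂v = -12(v - 3)(v + 1)(v + 2); at v=-3 this is 144, so v decreases.
The v-coordinate has no critical point in that direction and runs off to infinity.

diverges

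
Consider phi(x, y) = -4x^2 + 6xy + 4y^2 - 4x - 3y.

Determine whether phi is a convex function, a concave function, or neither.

phi is quadratic, so its Hessian is the constant matrix H = [[-8, 6], [6, 8]].
det(H) = -100, tr(H) = 0.
det(H) < 0, so H is indefinite: neither convex nor concave.

neither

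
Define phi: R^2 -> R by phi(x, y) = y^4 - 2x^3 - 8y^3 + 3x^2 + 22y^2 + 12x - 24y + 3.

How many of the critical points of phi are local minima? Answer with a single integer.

2

phi separates as a function of x plus a function of y, so ∇phi=0 decouples.
∂phi/∂x = -6(x - 2)(x + 1) = 0 at x ∈ {-1, 2}; ∂phi/∂y = 4(y - 3)(y - 2)(y - 1) = 0 at y ∈ {1, 2, 3}.
The Hessian is diagonal: diag(phi_xx, phi_yy). Second derivatives: phi_xx(-1)=18, phi_xx(2)=-18; phi_yy(1)=8, phi_yy(2)=-4, phi_yy(3)=8.
Local minima occur where both diagonal entries positive: (-1, 1), (-1, 3). Count: 2.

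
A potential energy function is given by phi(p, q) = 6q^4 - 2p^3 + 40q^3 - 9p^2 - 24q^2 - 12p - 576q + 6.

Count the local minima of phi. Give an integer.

2

phi separates as a function of p plus a function of q, so ∇phi=0 decouples.
∂phi/∂p = -6(p + 1)(p + 2) = 0 at p ∈ {-2, -1}; ∂phi/∂q = 24(q - 2)(q + 3)(q + 4) = 0 at q ∈ {-4, -3, 2}.
The Hessian is diagonal: diag(phi_pp, phi_qq). Second derivatives: phi_pp(-2)=6, phi_pp(-1)=-6; phi_qq(-4)=144, phi_qq(-3)=-120, phi_qq(2)=720.
Local minima occur where both diagonal entries positive: (-2, -4), (-2, 2). Count: 2.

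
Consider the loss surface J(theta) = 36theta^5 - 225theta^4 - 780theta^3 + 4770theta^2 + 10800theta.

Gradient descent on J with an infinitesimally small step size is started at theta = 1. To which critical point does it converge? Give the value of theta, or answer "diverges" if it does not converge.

-1

J'(theta) = 180(theta - 5)(theta - 4)(theta + 1)(theta + 3), so J'(1) = 17280.
Gradient descent moves in the -J' direction, i.e. theta is decreasing.
The nearest critical point in that direction is theta = -1, where J'' = 10800 > 0 (a local minimum). The iterate converges there.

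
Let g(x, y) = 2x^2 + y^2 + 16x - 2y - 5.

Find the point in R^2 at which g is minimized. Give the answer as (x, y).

g(x,y) separates as P(x) + Q(y) − 5, so its minimum is min P + min Q − 5.
P'(x) = 4x + 16 vanishes at x ∈ {-4}; Q'(y) = 2y - 2 vanishes at y ∈ {1}.
Local minima of P (where P''>0): P(-4)=-32. Local minima of Q: Q(1)=-1.
So the global minimum of g is P(-4) + Q(1) − 5 = -32 − 1 − 5 = -38, attained at (-4, 1).

(-4, 1)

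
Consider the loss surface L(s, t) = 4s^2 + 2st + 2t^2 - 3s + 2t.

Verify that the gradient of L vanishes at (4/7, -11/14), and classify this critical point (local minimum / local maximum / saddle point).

∇L = (8s + 2t - 3, 2s + 4t + 2); substituting (4/7, -11/14) gives ∇L = (0, 0), so (4/7, -11/14) is indeed a critical point.
The Hessian of L is constant: H = [[8, 2], [2, 4]].
det(H) = 8·4 − 2² = 28.
det(H) > 0 and tr(H) = 12 > 0, so H is positive definite and the point is a local minimum.

local minimum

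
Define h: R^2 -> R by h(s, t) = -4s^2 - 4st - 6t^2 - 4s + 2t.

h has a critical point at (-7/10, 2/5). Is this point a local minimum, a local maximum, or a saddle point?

local maximum

The Hessian of h is constant: H = [[-8, -4], [-4, -12]].
det(H) = (-8)·(-12) − (-4)² = 80.
det(H) > 0 and tr(H) = -20 < 0, so H is negative definite and the point is a local maximum.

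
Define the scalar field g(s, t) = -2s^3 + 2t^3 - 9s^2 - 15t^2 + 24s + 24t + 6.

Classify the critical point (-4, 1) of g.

The mixed partial ∂²g/∂s∂t is 0, so the Hessian at any point is diag(g_ss, g_tt) = diag(-6(2s + 3), 6(2t - 5)).
At (-4, 1): H = diag(30, -18).
The eigenvalues have opposite signs, so H is indefinite: a saddle point.

saddle point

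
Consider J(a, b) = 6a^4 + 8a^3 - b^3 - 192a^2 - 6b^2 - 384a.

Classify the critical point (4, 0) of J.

saddle point

The mixed partial ∂²J/∂a∂b is 0, so the Hessian at any point is diag(J_aa, J_bb) = diag(24(3a^2 + 2a - 16), -6(b + 2)).
At (4, 0): H = diag(960, -12).
The eigenvalues have opposite signs, so H is indefinite: a saddle point.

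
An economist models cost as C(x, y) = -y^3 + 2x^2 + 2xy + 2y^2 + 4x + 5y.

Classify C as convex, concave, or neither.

neither

The term -y^3 is cubic, so the Hessian is not constant.
∂²C/∂y² = -6y + 4, which takes both signs as y varies (negative for sufficiently large y). A diagonal entry of the Hessian changing sign means the Hessian is neither positive- nor negative-semidefinite on all of R^2.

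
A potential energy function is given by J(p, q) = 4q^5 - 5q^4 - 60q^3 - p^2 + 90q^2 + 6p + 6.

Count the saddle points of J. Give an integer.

J separates as a function of p plus a function of q, so ∇J=0 decouples.
∂J/∂p = -2(p - 3) = 0 at p ∈ {3}; ∂J/∂q = 20q(q - 3)(q - 1)(q + 3) = 0 at q ∈ {-3, 0, 1, 3}.
The Hessian is diagonal: diag(J_pp, J_qq). Second derivatives: J_pp(3)=-2; J_qq(-3)=-1440, J_qq(0)=180, J_qq(1)=-160, J_qq(3)=720.
Saddle points occur where the two diagonal entries have opposite signs: (3, 0), (3, 3). Count: 2.

2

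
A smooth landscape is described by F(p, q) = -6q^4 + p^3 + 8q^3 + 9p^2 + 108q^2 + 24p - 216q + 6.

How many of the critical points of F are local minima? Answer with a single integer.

1

F separates as a function of p plus a function of q, so ∇F=0 decouples.
∂F/∂p = 3(p + 2)(p + 4) = 0 at p ∈ {-4, -2}; ∂F/∂q = -24(q - 3)(q - 1)(q + 3) = 0 at q ∈ {-3, 1, 3}.
The Hessian is diagonal: diag(F_pp, F_qq). Second derivatives: F_pp(-4)=-6, F_pp(-2)=6; F_qq(-3)=-576, F_qq(1)=192, F_qq(3)=-288.
Local minima occur where both diagonal entries positive: (-2, 1). Count: 1.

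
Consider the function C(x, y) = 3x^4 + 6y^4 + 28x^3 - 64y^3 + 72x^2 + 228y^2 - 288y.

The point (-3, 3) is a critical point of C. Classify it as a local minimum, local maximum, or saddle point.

The mixed partial ∂²C/∂x∂y is 0, so the Hessian at any point is diag(C_xx, C_yy) = diag(12(3x^2 + 14x + 12), 24(3y^2 - 16y + 19)).
At (-3, 3): H = diag(-36, -48).
Both eigenvalues are negative, so H is negative definite: a local maximum.

local maximum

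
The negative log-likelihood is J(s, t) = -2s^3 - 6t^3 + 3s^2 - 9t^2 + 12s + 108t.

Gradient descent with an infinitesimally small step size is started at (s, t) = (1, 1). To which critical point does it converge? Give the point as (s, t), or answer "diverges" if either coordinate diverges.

(-1, -3)

J is separable, so gradient descent decouples: s follows -∂J/∂s, t follows -∂J/∂t.
∂J/∂s = -6(s - 2)(s + 1); at s=1 this is 12, so s decreases.
∂J/∂t = -18(t - 2)(t + 3); at t=1 this is 72, so t decreases.
s converges to its nearest critical value -1 (a local min of the s-part); t converges to -3. The iterate converges to (-1, -3).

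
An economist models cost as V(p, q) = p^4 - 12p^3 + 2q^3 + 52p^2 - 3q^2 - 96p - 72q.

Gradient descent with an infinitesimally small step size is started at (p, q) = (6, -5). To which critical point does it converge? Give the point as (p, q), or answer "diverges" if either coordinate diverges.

V is separable, so gradient descent decouples: p follows -∂V/∂p, q follows -∂V/∂q.
∂V/∂p = 4(p - 4)(p - 3)(p - 2); at p=6 this is 96, so p decreases.
∂V/∂q = 6(q - 4)(q + 3); at q=-5 this is 108, so q decreases.
The q-coordinate has no critical point in that direction and runs off to infinity.

diverges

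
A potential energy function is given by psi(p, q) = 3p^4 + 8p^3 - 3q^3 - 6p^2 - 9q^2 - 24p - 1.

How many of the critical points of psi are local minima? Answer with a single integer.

psi separates as a function of p plus a function of q, so ∇psi=0 decouples.
∂psi/∂p = 12(p - 1)(p + 1)(p + 2) = 0 at p ∈ {-2, -1, 1}; ∂psi/∂q = -9q(q + 2) = 0 at q ∈ {-2, 0}.
The Hessian is diagonal: diag(psi_pp, psi_qq). Second derivatives: psi_pp(-2)=36, psi_pp(-1)=-24, psi_pp(1)=72; psi_qq(-2)=18, psi_qq(0)=-18.
Local minima occur where both diagonal entries positive: (-2, -2), (1, -2). Count: 2.

2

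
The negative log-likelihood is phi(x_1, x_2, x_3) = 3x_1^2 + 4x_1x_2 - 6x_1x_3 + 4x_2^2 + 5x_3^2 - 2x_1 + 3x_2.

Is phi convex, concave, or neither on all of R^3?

convex

phi is quadratic, so its Hessian is the constant matrix H = [[6, 4, -6], [4, 8, 0], [-6, 0, 10]].
Leading principal minors: 6, 32, 32.
All positive ⇒ H ≻ 0 ⇒ convex.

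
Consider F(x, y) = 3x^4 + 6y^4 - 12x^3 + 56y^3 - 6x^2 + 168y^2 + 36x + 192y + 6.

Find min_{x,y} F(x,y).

F(x,y) separates as P(x) + Q(y) + 6, so its minimum is min P + min Q + 6.
P'(x) = 12(x - 3)(x - 1)(x + 1) vanishes at x ∈ {-1, 1, 3}; Q'(y) = 24(y + 1)(y + 2)(y + 4) vanishes at y ∈ {-4, -2, -1}.
Local minima of P (where P''>0): P(-1)=-27, P(3)=-27. Local minima of Q: Q(-4)=-128, Q(-1)=-74.
So the global minimum of F is P(-1) + Q(-4) + 6 = -27 − 128 + 6 = -149, attained at (-1, -4).

-149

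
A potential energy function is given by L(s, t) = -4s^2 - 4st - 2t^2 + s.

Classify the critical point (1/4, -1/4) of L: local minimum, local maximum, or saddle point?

local maximum

The Hessian of L is constant: H = [[-8, -4], [-4, -4]].
det(H) = (-8)·(-4) − (-4)² = 16.
det(H) > 0 and tr(H) = -12 < 0, so H is negative definite and the point is a local maximum.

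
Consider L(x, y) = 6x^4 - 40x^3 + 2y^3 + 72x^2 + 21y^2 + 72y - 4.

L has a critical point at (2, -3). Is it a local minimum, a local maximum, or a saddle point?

The mixed partial ∂²L/∂x∂y is 0, so the Hessian at any point is diag(L_xx, L_yy) = diag(24(3x^2 - 10x + 6), 6(2y + 7)).
At (2, -3): H = diag(-48, 6).
The eigenvalues have opposite signs, so H is indefinite: a saddle point.

saddle point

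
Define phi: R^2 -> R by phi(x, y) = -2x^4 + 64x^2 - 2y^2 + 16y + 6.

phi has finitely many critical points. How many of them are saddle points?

1

phi separates as a function of x plus a function of y, so ∇phi=0 decouples.
∂phi/∂x = -8x(x - 4)(x + 4) = 0 at x ∈ {-4, 0, 4}; ∂phi/∂y = -4(y - 4) = 0 at y ∈ {4}.
The Hessian is diagonal: diag(phi_xx, phi_yy). Second derivatives: phi_xx(-4)=-256, phi_xx(0)=128, phi_xx(4)=-256; phi_yy(4)=-4.
Saddle points occur where the two diagonal entries have opposite signs: (0, 4). Count: 1.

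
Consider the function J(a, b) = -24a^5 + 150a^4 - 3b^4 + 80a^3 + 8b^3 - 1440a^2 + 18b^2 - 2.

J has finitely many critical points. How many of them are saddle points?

6

J separates as a function of a plus a function of b, so ∇J=0 decouples.
∂J/∂a = -120a(a - 4)(a - 3)(a + 2) = 0 at a ∈ {-2, 0, 3, 4}; ∂J/∂b = -12b(b - 3)(b + 1) = 0 at b ∈ {-1, 0, 3}.
The Hessian is diagonal: diag(J_aa, J_bb). Second derivatives: J_aa(-2)=7200, J_aa(0)=-2880, J_aa(3)=1800, J_aa(4)=-2880; J_bb(-1)=-48, J_bb(0)=36, J_bb(3)=-144.
Saddle points occur where the two diagonal entries have opposite signs: (-2, -1), (-2, 3), (0, 0), (3, -1), (3, 3), (4, 0). Count: 6.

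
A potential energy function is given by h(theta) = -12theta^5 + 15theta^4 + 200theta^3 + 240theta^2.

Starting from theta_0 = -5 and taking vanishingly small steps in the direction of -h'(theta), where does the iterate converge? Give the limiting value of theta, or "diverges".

-2

h'(theta) = -60theta(theta - 4)(theta + 1)(theta + 2), so h'(-5) = -32400.
Gradient descent moves in the -h' direction, i.e. theta is increasing.
The nearest critical point in that direction is theta = -2, where h'' = 720 > 0 (a local minimum). The iterate converges there.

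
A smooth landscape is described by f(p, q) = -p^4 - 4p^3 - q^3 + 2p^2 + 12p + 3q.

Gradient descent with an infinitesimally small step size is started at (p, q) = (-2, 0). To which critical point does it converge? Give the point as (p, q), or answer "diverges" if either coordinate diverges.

f is separable, so gradient descent decouples: p follows -∂f/∂p, q follows -∂f/∂q.
∂f/∂p = -4(p - 1)(p + 1)(p + 3); at p=-2 this is -12, so p increases.
∂f/∂q = -3(q - 1)(q + 1); at q=0 this is 3, so q decreases.
p converges to its nearest critical value -1 (a local min of the p-part); q converges to -1. The iterate converges to (-1, -1).

(-1, -1)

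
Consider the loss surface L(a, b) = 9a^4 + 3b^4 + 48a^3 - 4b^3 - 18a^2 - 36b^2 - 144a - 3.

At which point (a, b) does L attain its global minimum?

L(a,b) separates as P(a) + Q(b) − 3, so its minimum is min P + min Q − 3.
P'(a) = 36(a - 1)(a + 1)(a + 4) vanishes at a ∈ {-4, -1, 1}; Q'(b) = 12b(b - 3)(b + 2) vanishes at b ∈ {-2, 0, 3}.
Local minima of P (where P''>0): P(-4)=-480, P(1)=-105. Local minima of Q: Q(-2)=-64, Q(3)=-189.
So the global minimum of L is P(-4) + Q(3) − 3 = -480 − 189 − 3 = -672, attained at (-4, 3).

(-4, 3)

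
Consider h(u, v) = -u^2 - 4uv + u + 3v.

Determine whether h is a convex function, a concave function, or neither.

h is quadratic, so its Hessian is the constant matrix H = [[-2, -4], [-4, 0]].
det(H) = -16, tr(H) = -2.
det(H) < 0, so H is indefinite: neither convex nor concave.

neither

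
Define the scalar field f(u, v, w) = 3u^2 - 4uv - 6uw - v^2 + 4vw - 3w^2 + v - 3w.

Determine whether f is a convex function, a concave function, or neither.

neither

f is quadratic, so its Hessian is the constant matrix H = [[6, -4, -6], [-4, -2, 4], [-6, 4, -6]].
Leading principal minors: 6, -28, 336.
Neither pattern holds ⇒ H is indefinite ⇒ neither convex nor concave.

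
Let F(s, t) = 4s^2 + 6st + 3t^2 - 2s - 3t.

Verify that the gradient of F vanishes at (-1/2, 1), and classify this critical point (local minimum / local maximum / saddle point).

∇F = (8s + 6t - 2, 6s + 6t - 3); substituting (-1/2, 1) gives ∇F = (0, 0), so (-1/2, 1) is indeed a critical point.
The Hessian of F is constant: H = [[8, 6], [6, 6]].
det(H) = 8·6 − 6² = 12.
det(H) > 0 and tr(H) = 14 > 0, so H is positive definite and the point is a local minimum.

local minimum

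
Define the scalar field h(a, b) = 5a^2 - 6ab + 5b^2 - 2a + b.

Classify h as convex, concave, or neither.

convex

h is quadratic, so its Hessian is the constant matrix H = [[10, -6], [-6, 10]].
det(H) = 64, tr(H) = 20.
det(H) > 0 and tr(H) > 0, so H is positive definite everywhere: convex.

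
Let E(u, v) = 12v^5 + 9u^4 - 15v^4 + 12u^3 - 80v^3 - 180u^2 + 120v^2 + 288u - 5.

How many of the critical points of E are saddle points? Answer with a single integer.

E separates as a function of u plus a function of v, so ∇E=0 decouples.
∂E/∂u = 36(u - 2)(u - 1)(u + 4) = 0 at u ∈ {-4, 1, 2}; ∂E/∂v = 60v(v - 2)(v - 1)(v + 2) = 0 at v ∈ {-2, 0, 1, 2}.
The Hessian is diagonal: diag(E_uu, E_vv). Second derivatives: E_uu(-4)=1080, E_uu(1)=-180, E_uu(2)=216; E_vv(-2)=-1440, E_vv(0)=240, E_vv(1)=-180, E_vv(2)=480.
Saddle points occur where the two diagonal entries have opposite signs: (-4, -2), (-4, 1), (1, 0), (1, 2), (2, -2), (2, 1). Count: 6.

6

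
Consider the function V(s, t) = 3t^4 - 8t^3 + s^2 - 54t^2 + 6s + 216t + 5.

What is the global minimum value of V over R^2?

V(s,t) separates as P(s) + Q(t) + 5, so its minimum is min P + min Q + 5.
P'(s) = 2s + 6 vanishes at s ∈ {-3}; Q'(t) = 12(t - 3)(t - 2)(t + 3) vanishes at t ∈ {-3, 2, 3}.
Local minima of P (where P''>0): P(-3)=-9. Local minima of Q: Q(-3)=-675, Q(3)=189.
So the global minimum of V is P(-3) + Q(-3) + 5 = -9 − 675 + 5 = -679, attained at (-3, -3).

-679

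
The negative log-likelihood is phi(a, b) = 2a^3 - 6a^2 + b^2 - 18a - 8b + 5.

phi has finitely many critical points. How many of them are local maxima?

phi separates as a function of a plus a function of b, so ∇phi=0 decouples.
∂phi/∂a = 6(a - 3)(a + 1) = 0 at a ∈ {-1, 3}; ∂phi/∂b = 2(b - 4) = 0 at b ∈ {4}.
The Hessian is diagonal: diag(phi_aa, phi_bb). Second derivatives: phi_aa(-1)=-24, phi_aa(3)=24; phi_bb(4)=2.
Local maxima occur where both diagonal entries negative: none. Count: 0.

0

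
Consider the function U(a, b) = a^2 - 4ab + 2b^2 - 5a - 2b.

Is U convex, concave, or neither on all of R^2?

U is quadratic, so its Hessian is the constant matrix H = [[2, -4], [-4, 4]].
det(H) = -8, tr(H) = 6.
det(H) < 0, so H is indefinite: neither convex nor concave.

neither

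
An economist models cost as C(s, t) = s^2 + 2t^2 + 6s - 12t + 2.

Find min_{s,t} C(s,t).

C(s,t) separates as P(s) + Q(t) + 2, so its minimum is min P + min Q + 2.
P'(s) = 2s + 6 vanishes at s ∈ {-3}; Q'(t) = 4(t - 3) vanishes at t ∈ {3}.
Local minima of P (where P''>0): P(-3)=-9. Local minima of Q: Q(3)=-18.
So the global minimum of C is P(-3) + Q(3) + 2 = -9 − 18 + 2 = -25, attained at (-3, 3).

-25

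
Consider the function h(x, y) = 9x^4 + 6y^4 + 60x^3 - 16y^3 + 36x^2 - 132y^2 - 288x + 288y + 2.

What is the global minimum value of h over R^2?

-1315

h(x,y) separates as P(x) + Q(y) + 2, so its minimum is min P + min Q + 2.
P'(x) = 36(x - 1)(x + 2)(x + 4) vanishes at x ∈ {-4, -2, 1}; Q'(y) = 24(y - 4)(y - 1)(y + 3) vanishes at y ∈ {-3, 1, 4}.
Local minima of P (where P''>0): P(-4)=192, P(1)=-183. Local minima of Q: Q(-3)=-1134, Q(4)=-448.
So the global minimum of h is P(1) + Q(-3) + 2 = -183 − 1134 + 2 = -1315, attained at (1, -3).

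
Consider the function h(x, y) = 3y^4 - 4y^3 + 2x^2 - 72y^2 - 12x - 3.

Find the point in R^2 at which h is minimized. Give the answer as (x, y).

h(x,y) separates as P(x) + Q(y) − 3, so its minimum is min P + min Q − 3.
P'(x) = 4x - 12 vanishes at x ∈ {3}; Q'(y) = 12y(y - 4)(y + 3) vanishes at y ∈ {-3, 0, 4}.
Local minima of P (where P''>0): P(3)=-18. Local minima of Q: Q(-3)=-297, Q(4)=-640.
So the global minimum of h is P(3) + Q(4) − 3 = -18 − 640 − 3 = -661, attained at (3, 4).

(3, 4)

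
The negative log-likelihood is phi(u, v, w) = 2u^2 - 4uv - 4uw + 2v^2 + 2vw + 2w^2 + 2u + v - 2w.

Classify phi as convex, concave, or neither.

neither

phi is quadratic, so its Hessian is the constant matrix H = [[4, -4, -4], [-4, 4, 2], [-4, 2, 4]].
Leading principal minors: 4, 0, -16.
Neither pattern holds ⇒ H is indefinite ⇒ neither convex nor concave.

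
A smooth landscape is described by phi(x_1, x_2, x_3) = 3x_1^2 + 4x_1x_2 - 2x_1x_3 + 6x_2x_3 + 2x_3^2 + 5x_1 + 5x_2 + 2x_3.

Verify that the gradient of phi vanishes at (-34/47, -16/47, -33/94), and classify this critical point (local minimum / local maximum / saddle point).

saddle point

∇phi = (6x_1 + 4x_2 - 2x_3 + 5, 4x_1 + 6x_3 + 5, -2x_1 + 6x_2 + 4x_3 + 2); substituting (-34/47, -16/47, -33/94) gives ∇phi = (0, 0, 0), so (-34/47, -16/47, -33/94) is indeed a critical point.
The Hessian is constant: H = [[6, 4, -2], [4, 0, 6], [-2, 6, 4]].
Leading principal minors: Δ₁ = 6, Δ₂ = -16, Δ₃ = -376.
The minors fit neither the all-positive nor the alternating-sign pattern, so H is indefinite: a saddle point.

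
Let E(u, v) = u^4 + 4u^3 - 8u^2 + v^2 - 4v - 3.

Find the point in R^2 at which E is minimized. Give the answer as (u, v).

(-4, 2)

E(u,v) separates as P(u) + Q(v) − 3, so its minimum is min P + min Q − 3.
P'(u) = 4u(u - 1)(u + 4) vanishes at u ∈ {-4, 0, 1}; Q'(v) = 2v - 4 vanishes at v ∈ {2}.
Local minima of P (where P''>0): P(-4)=-128, P(1)=-3. Local minima of Q: Q(2)=-4.
So the global minimum of E is P(-4) + Q(2) − 3 = -128 − 4 − 3 = -135, attained at (-4, 2).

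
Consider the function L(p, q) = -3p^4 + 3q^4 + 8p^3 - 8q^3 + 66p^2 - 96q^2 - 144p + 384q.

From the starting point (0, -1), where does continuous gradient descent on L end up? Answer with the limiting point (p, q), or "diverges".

(1, -4)

L is separable, so gradient descent decouples: p follows -∂L/∂p, q follows -∂L/∂q.
∂L/∂p = -12(p - 4)(p - 1)(p + 3); at p=0 this is -144, so p increases.
∂L/∂q = 12(q - 4)(q - 2)(q + 4); at q=-1 this is 540, so q decreases.
p converges to its nearest critical value 1 (a local min of the p-part); q converges to -4. The iterate converges to (1, -4).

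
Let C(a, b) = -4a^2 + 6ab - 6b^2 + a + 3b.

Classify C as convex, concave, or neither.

concave

C is quadratic, so its Hessian is the constant matrix H = [[-8, 6], [6, -12]].
det(H) = 60, tr(H) = -20.
det(H) > 0 and tr(H) < 0, so H is negative definite everywhere: concave.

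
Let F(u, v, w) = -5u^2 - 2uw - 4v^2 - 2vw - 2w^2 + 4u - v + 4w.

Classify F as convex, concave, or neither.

concave

F is quadratic, so its Hessian is the constant matrix H = [[-10, 0, -2], [0, -8, -2], [-2, -2, -4]].
Leading principal minors: -10, 80, -248.
Signs alternate −, +, − ⇒ H ≺ 0 ⇒ concave.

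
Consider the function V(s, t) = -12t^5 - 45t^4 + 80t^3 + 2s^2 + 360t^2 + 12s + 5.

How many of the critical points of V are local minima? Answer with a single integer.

2

V separates as a function of s plus a function of t, so ∇V=0 decouples.
∂V/∂s = 4(s + 3) = 0 at s ∈ {-3}; ∂V/∂t = -60t(t - 2)(t + 2)(t + 3) = 0 at t ∈ {-3, -2, 0, 2}.
The Hessian is diagonal: diag(V_ss, V_tt). Second derivatives: V_ss(-3)=4; V_tt(-3)=900, V_tt(-2)=-480, V_tt(0)=720, V_tt(2)=-2400.
Local minima occur where both diagonal entries positive: (-3, -3), (-3, 0). Count: 2.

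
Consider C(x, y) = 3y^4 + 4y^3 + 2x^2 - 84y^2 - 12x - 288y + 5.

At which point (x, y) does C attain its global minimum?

C(x,y) separates as P(x) + Q(y) + 5, so its minimum is min P + min Q + 5.
P'(x) = 4x - 12 vanishes at x ∈ {3}; Q'(y) = 12(y - 4)(y + 2)(y + 3) vanishes at y ∈ {-3, -2, 4}.
Local minima of P (where P''>0): P(3)=-18. Local minima of Q: Q(-3)=243, Q(4)=-1472.
So the global minimum of C is P(3) + Q(4) + 5 = -18 − 1472 + 5 = -1485, attained at (3, 4).

(3, 4)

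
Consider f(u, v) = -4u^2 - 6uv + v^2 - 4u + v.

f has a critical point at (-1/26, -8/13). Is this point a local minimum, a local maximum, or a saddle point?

The Hessian of f is constant: H = [[-8, -6], [-6, 2]].
det(H) = (-8)·2 − (-6)² = -52.
Since det(H) < 0, H is indefinite and the critical point is a saddle point.

saddle point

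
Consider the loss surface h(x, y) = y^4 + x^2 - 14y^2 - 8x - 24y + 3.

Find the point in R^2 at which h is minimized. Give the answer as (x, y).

(4, 3)

h(x,y) separates as P(x) + Q(y) + 3, so its minimum is min P + min Q + 3.
P'(x) = 2x - 8 vanishes at x ∈ {4}; Q'(y) = 4(y - 3)(y + 1)(y + 2) vanishes at y ∈ {-2, -1, 3}.
Local minima of P (where P''>0): P(4)=-16. Local minima of Q: Q(-2)=8, Q(3)=-117.
So the global minimum of h is P(4) + Q(3) + 3 = -16 − 117 + 3 = -130, attained at (4, 3).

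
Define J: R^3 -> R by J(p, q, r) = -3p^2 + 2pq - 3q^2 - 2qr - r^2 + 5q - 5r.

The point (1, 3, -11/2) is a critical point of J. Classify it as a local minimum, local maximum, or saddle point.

local maximum

The Hessian is constant: H = [[-6, 2, 0], [2, -6, -2], [0, -2, -2]].
Leading principal minors: Δ₁ = -6, Δ₂ = 32, Δ₃ = -40.
The minors alternate sign starting negative (−, +, −), so H is negative definite: a local maximum.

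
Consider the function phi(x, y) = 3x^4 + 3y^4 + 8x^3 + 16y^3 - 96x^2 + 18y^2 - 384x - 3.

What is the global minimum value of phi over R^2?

phi(x,y) separates as P(x) + Q(y) − 3, so its minimum is min P + min Q − 3.
P'(x) = 12(x - 4)(x + 2)(x + 4) vanishes at x ∈ {-4, -2, 4}; Q'(y) = 12y(y + 1)(y + 3) vanishes at y ∈ {-3, -1, 0}.
Local minima of P (where P''>0): P(-4)=256, P(4)=-1792. Local minima of Q: Q(-3)=-27, Q(0)=0.
So the global minimum of phi is P(4) + Q(-3) − 3 = -1792 − 27 − 3 = -1822, attained at (4, -3).

-1822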